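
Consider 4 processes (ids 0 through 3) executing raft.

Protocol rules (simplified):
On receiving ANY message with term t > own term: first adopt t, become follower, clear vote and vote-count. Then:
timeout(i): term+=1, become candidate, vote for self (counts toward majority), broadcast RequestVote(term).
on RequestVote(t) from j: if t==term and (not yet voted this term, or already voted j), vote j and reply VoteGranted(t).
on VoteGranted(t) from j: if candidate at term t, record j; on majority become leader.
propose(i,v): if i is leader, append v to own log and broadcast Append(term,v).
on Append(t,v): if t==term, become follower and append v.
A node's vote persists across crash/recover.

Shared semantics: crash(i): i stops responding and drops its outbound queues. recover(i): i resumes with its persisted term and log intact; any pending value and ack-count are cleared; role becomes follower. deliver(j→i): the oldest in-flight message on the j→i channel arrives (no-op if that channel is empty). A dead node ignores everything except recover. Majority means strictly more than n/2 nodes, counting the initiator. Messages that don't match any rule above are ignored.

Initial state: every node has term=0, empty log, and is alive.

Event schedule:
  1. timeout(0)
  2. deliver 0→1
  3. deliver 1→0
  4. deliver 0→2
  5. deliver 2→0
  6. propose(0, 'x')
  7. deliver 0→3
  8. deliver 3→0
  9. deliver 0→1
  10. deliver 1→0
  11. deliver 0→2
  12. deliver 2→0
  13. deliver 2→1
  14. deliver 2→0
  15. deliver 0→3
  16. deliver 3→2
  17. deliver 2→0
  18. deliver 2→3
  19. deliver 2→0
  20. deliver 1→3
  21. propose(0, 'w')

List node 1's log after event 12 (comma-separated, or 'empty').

e1 timeout(0): 0[cand,t=1,-]
e2 deliver 0→1: 1[foll,t=1,-]
e3 deliver 1→0: ·
e4 deliver 0→2: 2[foll,t=1,-]
e5 deliver 2→0: 0[lead,t=1,-]
e6 propose(0,'x'): 0[lead,t=1,x]
e7 deliver 0→3: 3[foll,t=1,-]
e8 deliver 3→0: ·
e9 deliver 0→1: 1[foll,t=1,x]
e10 deliver 1→0: ·
e11 deliver 0→2: 2[foll,t=1,x]
e12 deliver 2→0: ·

x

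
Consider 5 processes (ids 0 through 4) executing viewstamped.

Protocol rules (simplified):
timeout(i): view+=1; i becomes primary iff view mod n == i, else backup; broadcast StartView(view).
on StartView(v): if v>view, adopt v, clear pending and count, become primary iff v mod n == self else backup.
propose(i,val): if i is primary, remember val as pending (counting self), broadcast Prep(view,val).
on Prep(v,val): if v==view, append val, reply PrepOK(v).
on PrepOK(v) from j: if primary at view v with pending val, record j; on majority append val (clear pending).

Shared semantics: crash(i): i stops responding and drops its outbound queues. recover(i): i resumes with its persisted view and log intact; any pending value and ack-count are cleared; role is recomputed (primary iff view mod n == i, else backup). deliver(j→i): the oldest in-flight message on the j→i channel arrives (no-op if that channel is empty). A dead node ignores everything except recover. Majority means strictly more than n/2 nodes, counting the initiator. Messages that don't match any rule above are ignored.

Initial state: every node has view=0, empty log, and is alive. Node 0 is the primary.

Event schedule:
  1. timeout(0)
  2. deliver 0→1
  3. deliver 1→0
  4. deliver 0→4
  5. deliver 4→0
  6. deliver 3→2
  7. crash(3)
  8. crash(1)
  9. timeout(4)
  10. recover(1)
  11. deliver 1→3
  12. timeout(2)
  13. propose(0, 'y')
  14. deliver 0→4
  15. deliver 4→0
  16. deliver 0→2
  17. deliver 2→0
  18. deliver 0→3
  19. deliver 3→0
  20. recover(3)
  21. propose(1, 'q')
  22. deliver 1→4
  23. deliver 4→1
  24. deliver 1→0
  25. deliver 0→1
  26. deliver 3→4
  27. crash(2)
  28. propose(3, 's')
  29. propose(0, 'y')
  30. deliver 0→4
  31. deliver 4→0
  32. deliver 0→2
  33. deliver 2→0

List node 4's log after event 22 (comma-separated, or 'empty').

empty

after 1 — timeout(0): n0:back/v1/[-]
after 2 — deliver 0→1: n1:prim/v1/[-]
after 3 — deliver 1→0: ·
after 4 — deliver 0→4: n4:back/v1/[-]
after 5 — deliver 4→0: ·
after 6 — deliver 3→2: ·
after 7 — crash(3): n3:✗back/v0/[-]
after 8 — crash(1): n1:✗prim/v1/[-]
after 9 — timeout(4): n4:back/v2/[-]
after 10 — recover(1): n1:prim/v1/[-]
after 11 — deliver 1→3: ·
after 12 — timeout(2): n2:back/v1/[-]
after 13 — propose(0,'y'): ·
after 14 — deliver 0→4: ·
after 15 — deliver 4→0: n0:back/v2/[-]
after 16 — deliver 0→2: ·
after 17 — deliver 2→0: ·
after 18 — deliver 0→3: ·
after 19 — deliver 3→0: ·
after 20 — recover(3): n3:back/v0/[-]
after 21 — propose(1,'q'): ·
after 22 — deliver 1→4: ·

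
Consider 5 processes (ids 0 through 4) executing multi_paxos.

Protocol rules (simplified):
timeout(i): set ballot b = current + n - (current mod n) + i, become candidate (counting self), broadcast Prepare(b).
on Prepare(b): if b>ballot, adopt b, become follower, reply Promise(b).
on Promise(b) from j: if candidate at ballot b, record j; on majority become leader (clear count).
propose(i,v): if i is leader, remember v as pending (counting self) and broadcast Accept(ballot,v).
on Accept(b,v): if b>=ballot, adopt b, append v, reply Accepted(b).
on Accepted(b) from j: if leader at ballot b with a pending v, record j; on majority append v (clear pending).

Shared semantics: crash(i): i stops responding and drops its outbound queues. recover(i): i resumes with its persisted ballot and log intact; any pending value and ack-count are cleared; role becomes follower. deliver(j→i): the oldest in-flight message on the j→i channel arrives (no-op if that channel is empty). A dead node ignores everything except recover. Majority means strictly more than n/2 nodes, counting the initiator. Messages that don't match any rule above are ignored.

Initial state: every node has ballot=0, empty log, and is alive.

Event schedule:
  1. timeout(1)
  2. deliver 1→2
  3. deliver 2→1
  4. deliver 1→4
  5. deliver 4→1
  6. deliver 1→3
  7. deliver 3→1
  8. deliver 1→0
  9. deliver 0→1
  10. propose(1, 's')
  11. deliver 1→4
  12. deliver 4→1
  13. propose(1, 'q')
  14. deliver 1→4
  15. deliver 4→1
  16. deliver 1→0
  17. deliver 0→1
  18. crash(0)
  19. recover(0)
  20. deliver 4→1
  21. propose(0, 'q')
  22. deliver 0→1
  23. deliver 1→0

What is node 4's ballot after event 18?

1. timeout(1):  <1:cand b6 ->
2. deliver 1→2:  <2:foll b6 ->
3. deliver 2→1:  nop
4. deliver 1→4:  <4:foll b6 ->
5. deliver 4→1:  <1:lead b6 ->
6. deliver 1→3:  <3:foll b6 ->
7. deliver 3→1:  nop
8. deliver 1→0:  <0:foll b6 ->
9. deliver 0→1:  nop
10. propose(1,'s'):  nop
11. deliver 1→4:  <4:foll b6 s>
12. deliver 4→1:  nop
13. propose(1,'q'):  nop
14. deliver 1→4:  <4:foll b6 s,q>
15. deliver 4→1:  nop
16. deliver 1→0:  <0:foll b6 s>
17. deliver 0→1:  <1:lead b6 q>
18. crash(0):  <0:✗foll b6 s>

6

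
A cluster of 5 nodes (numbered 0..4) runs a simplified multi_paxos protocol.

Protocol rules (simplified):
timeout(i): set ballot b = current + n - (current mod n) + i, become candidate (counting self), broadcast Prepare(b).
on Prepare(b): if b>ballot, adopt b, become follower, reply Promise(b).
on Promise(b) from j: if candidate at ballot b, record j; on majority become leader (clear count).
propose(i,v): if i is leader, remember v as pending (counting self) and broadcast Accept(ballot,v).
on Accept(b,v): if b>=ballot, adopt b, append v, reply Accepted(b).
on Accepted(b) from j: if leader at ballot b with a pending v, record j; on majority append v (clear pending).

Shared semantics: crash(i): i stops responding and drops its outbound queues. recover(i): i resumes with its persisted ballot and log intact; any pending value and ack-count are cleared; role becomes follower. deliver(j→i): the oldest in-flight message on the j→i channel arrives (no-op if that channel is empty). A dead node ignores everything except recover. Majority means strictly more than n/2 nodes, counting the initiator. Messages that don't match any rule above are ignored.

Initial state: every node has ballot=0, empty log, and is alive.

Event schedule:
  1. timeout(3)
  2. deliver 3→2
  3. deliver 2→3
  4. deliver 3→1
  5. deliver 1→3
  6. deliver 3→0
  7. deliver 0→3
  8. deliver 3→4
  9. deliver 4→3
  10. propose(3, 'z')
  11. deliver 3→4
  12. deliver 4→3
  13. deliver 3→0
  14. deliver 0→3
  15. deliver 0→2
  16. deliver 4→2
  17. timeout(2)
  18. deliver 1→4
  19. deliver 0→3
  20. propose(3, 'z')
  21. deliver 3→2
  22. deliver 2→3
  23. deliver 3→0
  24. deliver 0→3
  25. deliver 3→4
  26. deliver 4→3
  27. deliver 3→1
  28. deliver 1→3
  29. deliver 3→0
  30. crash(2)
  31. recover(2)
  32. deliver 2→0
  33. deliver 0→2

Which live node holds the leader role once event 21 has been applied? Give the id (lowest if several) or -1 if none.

3

step 1 timeout(3): 3={cand,b=8,log=-}
step 2 deliver 3→2: 2={foll,b=8,log=-}
step 3 deliver 2→3: —
step 4 deliver 3→1: 1={foll,b=8,log=-}
step 5 deliver 1→3: 3={lead,b=8,log=-}
step 6 deliver 3→0: 0={foll,b=8,log=-}
step 7 deliver 0→3: —
step 8 deliver 3→4: 4={foll,b=8,log=-}
step 9 deliver 4→3: —
step 10 propose(3,'z'): —
step 11 deliver 3→4: 4={foll,b=8,log=z}
step 12 deliver 4→3: —
step 13 deliver 3→0: 0={foll,b=8,log=z}
step 14 deliver 0→3: 3={lead,b=8,log=z}
step 15 deliver 0→2: —
step 16 deliver 4→2: —
step 17 timeout(2): 2={cand,b=12,log=-}
step 18 deliver 1→4: —
step 19 deliver 0→3: —
step 20 propose(3,'z'): —
step 21 deliver 3→2: —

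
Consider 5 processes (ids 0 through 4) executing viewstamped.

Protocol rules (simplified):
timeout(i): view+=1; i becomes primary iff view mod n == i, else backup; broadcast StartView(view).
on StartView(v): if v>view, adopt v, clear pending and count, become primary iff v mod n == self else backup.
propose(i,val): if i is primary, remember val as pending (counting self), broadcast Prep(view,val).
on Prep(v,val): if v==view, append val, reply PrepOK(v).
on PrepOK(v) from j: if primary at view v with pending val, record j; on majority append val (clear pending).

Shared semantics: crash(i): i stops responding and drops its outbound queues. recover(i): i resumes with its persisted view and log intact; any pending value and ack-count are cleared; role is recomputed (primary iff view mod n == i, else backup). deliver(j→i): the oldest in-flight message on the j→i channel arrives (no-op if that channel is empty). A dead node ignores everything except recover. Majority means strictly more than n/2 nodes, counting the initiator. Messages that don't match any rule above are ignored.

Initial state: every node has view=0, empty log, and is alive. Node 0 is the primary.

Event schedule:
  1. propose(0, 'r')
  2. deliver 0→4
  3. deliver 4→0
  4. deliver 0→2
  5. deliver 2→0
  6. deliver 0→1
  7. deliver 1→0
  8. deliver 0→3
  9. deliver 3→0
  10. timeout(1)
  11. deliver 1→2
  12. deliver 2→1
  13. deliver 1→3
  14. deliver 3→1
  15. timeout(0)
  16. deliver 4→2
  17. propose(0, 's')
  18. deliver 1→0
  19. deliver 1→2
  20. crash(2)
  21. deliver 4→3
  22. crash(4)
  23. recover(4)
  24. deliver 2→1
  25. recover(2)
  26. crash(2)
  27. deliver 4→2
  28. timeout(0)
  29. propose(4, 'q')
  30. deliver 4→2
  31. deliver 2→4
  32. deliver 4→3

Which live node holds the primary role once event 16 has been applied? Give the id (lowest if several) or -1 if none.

[1] propose(0,'r') → ∅
[2] deliver 0→4 → N4(back v0 [r])
[3] deliver 4→0 → ∅
[4] deliver 0→2 → N2(back v0 [r])
[5] deliver 2→0 → N0(prim v0 [r])
[6] deliver 0→1 → N1(back v0 [r])
[7] deliver 1→0 → ∅
[8] deliver 0→3 → N3(back v0 [r])
[9] deliver 3→0 → ∅
[10] timeout(1) → N1(prim v1 [r])
[11] deliver 1→2 → N2(back v1 [r])
[12] deliver 2→1 → ∅
[13] deliver 1→3 → N3(back v1 [r])
[14] deliver 3→1 → ∅
[15] timeout(0) → N0(back v1 [r])
[16] deliver 4→2 → ∅

1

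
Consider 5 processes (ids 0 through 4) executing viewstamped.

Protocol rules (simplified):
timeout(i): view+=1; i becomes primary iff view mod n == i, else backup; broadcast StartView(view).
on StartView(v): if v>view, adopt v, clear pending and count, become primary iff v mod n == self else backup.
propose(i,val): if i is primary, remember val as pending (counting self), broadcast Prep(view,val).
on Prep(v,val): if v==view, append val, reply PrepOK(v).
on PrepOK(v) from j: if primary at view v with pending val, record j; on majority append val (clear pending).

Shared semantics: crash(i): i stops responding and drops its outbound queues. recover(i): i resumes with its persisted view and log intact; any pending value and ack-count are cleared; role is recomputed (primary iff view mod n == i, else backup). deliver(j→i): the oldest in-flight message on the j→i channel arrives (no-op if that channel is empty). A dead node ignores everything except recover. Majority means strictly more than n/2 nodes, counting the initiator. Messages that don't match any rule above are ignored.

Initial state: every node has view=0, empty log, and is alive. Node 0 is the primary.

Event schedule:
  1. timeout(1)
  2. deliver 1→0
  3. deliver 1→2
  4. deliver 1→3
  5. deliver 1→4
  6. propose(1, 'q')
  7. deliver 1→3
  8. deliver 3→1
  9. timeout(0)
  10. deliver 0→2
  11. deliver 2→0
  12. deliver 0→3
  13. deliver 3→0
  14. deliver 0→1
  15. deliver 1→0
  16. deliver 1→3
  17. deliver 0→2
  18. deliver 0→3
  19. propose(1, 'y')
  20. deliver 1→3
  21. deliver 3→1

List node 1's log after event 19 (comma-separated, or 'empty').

empty

[1] timeout(1) → N1(prim v1 [-])
[2] deliver 1→0 → N0(back v1 [-])
[3] deliver 1→2 → N2(back v1 [-])
[4] deliver 1→3 → N3(back v1 [-])
[5] deliver 1→4 → N4(back v1 [-])
[6] propose(1,'q') → ∅
[7] deliver 1→3 → N3(back v1 [q])
[8] deliver 3→1 → ∅
[9] timeout(0) → N0(back v2 [-])
[10] deliver 0→2 → N2(prim v2 [-])
[11] deliver 2→0 → ∅
[12] deliver 0→3 → N3(back v2 [q])
[13] deliver 3→0 → ∅
[14] deliver 0→1 → N1(back v2 [-])
[15] deliver 1→0 → ∅
[16] deliver 1→3 → ∅
[17] deliver 0→2 → ∅
[18] deliver 0→3 → ∅
[19] propose(1,'y') → ∅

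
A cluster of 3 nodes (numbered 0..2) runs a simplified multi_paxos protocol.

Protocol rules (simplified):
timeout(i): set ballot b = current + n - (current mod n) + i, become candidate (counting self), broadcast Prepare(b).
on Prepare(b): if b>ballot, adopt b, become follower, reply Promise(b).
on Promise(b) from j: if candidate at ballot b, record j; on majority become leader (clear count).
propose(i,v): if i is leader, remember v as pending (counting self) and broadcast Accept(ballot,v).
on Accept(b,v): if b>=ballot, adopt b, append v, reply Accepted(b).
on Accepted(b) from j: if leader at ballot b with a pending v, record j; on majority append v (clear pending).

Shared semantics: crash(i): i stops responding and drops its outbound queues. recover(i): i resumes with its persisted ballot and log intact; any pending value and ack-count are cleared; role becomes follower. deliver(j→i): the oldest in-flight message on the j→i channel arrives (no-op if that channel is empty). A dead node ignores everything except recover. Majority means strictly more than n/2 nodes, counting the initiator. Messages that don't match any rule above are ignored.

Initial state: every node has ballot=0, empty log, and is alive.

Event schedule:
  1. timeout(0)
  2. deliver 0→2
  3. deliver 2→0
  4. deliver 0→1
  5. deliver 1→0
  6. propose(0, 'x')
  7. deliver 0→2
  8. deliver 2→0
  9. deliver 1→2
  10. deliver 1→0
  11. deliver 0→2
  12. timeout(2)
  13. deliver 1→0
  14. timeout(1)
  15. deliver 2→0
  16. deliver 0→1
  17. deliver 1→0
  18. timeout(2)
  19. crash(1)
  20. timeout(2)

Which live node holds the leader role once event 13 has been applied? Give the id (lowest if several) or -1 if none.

0

after 1 — timeout(0): n0:cand/b3/[-]
after 2 — deliver 0→2: n2:foll/b3/[-]
after 3 — deliver 2→0: n0:lead/b3/[-]
after 4 — deliver 0→1: n1:foll/b3/[-]
after 5 — deliver 1→0: ·
after 6 — propose(0,'x'): ·
after 7 — deliver 0→2: n2:foll/b3/[x]
after 8 — deliver 2→0: n0:lead/b3/[x]
after 9 — deliver 1→2: ·
after 10 — deliver 1→0: ·
after 11 — deliver 0→2: ·
after 12 — timeout(2): n2:cand/b8/[x]
after 13 — deliver 1→0: ·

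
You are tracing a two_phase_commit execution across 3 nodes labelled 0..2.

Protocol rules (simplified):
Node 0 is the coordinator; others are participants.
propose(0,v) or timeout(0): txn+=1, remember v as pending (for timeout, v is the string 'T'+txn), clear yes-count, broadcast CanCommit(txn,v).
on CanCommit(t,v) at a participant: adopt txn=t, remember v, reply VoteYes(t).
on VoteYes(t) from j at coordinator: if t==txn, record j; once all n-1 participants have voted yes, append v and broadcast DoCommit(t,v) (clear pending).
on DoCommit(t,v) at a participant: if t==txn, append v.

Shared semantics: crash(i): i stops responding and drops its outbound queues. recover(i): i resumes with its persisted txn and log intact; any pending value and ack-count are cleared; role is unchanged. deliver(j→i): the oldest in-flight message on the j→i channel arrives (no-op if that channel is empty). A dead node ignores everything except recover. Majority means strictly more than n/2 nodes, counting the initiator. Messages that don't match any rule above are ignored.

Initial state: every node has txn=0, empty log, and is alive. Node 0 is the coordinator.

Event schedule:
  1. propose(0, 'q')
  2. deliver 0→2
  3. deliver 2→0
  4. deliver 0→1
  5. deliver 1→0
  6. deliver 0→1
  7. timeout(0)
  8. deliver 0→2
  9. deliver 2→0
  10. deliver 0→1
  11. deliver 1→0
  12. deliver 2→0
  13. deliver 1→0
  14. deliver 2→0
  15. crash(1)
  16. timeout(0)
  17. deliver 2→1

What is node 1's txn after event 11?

step 1 propose(0,'q'): 0={coor,t=1,log=-}
step 2 deliver 0→2: 2={part,t=1,log=-}
step 3 deliver 2→0: —
step 4 deliver 0→1: 1={part,t=1,log=-}
step 5 deliver 1→0: 0={coor,t=1,log=q}
step 6 deliver 0→1: 1={part,t=1,log=q}
step 7 timeout(0): 0={coor,t=2,log=q}
step 8 deliver 0→2: 2={part,t=1,log=q}
step 9 deliver 2→0: —
step 10 deliver 0→1: 1={part,t=2,log=q}
step 11 deliver 1→0: —

2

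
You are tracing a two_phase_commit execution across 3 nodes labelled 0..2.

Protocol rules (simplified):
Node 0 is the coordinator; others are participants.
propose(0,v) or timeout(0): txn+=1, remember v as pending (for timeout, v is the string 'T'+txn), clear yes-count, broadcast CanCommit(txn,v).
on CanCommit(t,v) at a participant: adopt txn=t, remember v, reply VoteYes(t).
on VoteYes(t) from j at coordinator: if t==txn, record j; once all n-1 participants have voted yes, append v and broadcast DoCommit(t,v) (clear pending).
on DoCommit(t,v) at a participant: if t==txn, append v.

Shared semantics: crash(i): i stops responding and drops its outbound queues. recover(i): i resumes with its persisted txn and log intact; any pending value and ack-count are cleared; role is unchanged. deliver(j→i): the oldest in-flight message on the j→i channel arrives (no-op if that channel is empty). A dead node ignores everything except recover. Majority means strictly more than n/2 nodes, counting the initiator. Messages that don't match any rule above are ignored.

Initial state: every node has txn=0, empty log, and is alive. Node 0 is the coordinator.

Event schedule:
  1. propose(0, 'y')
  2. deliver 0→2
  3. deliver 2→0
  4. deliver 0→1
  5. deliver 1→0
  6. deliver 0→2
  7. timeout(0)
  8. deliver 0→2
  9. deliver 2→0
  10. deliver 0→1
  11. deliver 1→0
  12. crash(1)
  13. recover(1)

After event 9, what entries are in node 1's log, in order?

step 1 propose(0,'y'): 0={coor,t=1,log=-}
step 2 deliver 0→2: 2={part,t=1,log=-}
step 3 deliver 2→0: —
step 4 deliver 0→1: 1={part,t=1,log=-}
step 5 deliver 1→0: 0={coor,t=1,log=y}
step 6 deliver 0→2: 2={part,t=1,log=y}
step 7 timeout(0): 0={coor,t=2,log=y}
step 8 deliver 0→2: 2={part,t=2,log=y}
step 9 deliver 2→0: —

empty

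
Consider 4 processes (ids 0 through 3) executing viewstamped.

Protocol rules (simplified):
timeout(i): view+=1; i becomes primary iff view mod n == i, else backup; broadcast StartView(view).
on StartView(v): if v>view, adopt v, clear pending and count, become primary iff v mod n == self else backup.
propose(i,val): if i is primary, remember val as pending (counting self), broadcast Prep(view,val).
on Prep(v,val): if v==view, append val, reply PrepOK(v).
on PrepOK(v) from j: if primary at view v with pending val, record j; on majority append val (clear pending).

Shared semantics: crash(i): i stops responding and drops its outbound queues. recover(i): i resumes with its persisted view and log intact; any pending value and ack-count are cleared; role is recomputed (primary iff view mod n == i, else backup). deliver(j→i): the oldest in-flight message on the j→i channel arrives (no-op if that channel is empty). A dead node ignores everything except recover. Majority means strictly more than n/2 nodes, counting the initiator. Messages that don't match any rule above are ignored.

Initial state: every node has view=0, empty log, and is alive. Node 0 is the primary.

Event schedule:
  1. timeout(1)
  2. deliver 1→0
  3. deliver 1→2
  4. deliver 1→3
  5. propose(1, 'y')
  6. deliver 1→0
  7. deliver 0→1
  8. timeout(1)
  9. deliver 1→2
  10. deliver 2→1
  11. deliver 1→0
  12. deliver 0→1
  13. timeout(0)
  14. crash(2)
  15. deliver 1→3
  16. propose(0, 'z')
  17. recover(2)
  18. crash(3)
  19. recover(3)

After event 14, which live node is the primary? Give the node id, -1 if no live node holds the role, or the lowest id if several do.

-1

[1] timeout(1) → N1(prim v1 [-])
[2] deliver 1→0 → N0(back v1 [-])
[3] deliver 1→2 → N2(back v1 [-])
[4] deliver 1→3 → N3(back v1 [-])
[5] propose(1,'y') → ∅
[6] deliver 1→0 → N0(back v1 [y])
[7] deliver 0→1 → ∅
[8] timeout(1) → N1(back v2 [-])
[9] deliver 1→2 → N2(back v1 [y])
[10] deliver 2→1 → ∅
[11] deliver 1→0 → N0(back v2 [y])
[12] deliver 0→1 → ∅
[13] timeout(0) → N0(back v3 [y])
[14] crash(2) → N2(✗back v1 [y])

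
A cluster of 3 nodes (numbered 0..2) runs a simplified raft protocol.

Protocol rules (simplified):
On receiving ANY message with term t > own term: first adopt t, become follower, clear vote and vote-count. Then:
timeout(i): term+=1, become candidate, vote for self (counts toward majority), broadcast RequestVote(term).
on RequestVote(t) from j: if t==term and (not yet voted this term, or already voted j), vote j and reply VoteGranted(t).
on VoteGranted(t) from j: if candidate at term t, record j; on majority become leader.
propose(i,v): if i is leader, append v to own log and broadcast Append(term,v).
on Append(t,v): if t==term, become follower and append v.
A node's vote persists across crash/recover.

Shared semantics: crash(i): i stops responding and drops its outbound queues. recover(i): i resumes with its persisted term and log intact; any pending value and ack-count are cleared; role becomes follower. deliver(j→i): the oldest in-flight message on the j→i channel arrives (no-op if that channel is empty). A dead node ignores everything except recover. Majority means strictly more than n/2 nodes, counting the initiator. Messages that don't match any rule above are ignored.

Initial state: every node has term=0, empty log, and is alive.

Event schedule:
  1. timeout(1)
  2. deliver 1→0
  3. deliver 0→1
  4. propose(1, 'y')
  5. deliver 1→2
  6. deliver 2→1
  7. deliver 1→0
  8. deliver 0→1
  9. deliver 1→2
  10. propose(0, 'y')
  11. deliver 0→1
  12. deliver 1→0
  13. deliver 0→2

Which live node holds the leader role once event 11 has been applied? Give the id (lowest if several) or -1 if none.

1

step 1 timeout(1): 1={cand,t=1,log=-}
step 2 deliver 1→0: 0={foll,t=1,log=-}
step 3 deliver 0→1: 1={lead,t=1,log=-}
step 4 propose(1,'y'): 1={lead,t=1,log=y}
step 5 deliver 1→2: 2={foll,t=1,log=-}
step 6 deliver 2→1: —
step 7 deliver 1→0: 0={foll,t=1,log=y}
step 8 deliver 0→1: —
step 9 deliver 1→2: 2={foll,t=1,log=y}
step 10 propose(0,'y'): —
step 11 deliver 0→1: —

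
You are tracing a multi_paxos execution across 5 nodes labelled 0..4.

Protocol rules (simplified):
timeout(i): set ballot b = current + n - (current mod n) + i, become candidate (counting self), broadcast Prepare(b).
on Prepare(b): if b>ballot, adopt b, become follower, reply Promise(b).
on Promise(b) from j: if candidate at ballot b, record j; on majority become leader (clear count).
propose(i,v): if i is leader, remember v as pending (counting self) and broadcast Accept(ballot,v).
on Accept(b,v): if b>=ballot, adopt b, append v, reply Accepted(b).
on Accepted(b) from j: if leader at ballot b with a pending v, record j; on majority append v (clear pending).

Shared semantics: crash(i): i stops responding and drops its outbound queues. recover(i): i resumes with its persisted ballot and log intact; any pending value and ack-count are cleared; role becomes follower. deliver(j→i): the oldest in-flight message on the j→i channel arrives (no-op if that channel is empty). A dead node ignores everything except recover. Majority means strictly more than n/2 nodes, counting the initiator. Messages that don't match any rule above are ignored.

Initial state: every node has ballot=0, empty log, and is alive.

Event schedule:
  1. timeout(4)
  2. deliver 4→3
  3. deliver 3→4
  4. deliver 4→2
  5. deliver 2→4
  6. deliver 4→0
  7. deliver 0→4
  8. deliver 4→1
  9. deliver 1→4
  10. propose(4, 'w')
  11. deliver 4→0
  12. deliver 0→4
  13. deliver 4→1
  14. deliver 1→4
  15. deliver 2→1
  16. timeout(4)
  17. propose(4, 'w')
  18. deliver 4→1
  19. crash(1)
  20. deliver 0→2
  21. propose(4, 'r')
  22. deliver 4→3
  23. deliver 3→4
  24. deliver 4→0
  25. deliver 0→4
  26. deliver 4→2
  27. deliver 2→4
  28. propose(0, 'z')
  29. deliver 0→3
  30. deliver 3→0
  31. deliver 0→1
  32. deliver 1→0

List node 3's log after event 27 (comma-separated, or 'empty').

w

1. timeout(4):  <4:cand b9 ->
2. deliver 4→3:  <3:foll b9 ->
3. deliver 3→4:  nop
4. deliver 4→2:  <2:foll b9 ->
5. deliver 2→4:  <4:lead b9 ->
6. deliver 4→0:  <0:foll b9 ->
7. deliver 0→4:  nop
8. deliver 4→1:  <1:foll b9 ->
9. deliver 1→4:  nop
10. propose(4,'w'):  nop
11. deliver 4→0:  <0:foll b9 w>
12. deliver 0→4:  nop
13. deliver 4→1:  <1:foll b9 w>
14. deliver 1→4:  <4:lead b9 w>
15. deliver 2→1:  nop
16. timeout(4):  <4:cand b14 w>
17. propose(4,'w'):  nop
18. deliver 4→1:  <1:foll b14 w>
19. crash(1):  <1:✗foll b14 w>
20. deliver 0→2:  nop
21. propose(4,'r'):  nop
22. deliver 4→3:  <3:foll b9 w>
23. deliver 3→4:  nop
24. deliver 4→0:  <0:foll b14 w>
25. deliver 0→4:  nop
26. deliver 4→2:  <2:foll b9 w>
27. deliver 2→4:  nop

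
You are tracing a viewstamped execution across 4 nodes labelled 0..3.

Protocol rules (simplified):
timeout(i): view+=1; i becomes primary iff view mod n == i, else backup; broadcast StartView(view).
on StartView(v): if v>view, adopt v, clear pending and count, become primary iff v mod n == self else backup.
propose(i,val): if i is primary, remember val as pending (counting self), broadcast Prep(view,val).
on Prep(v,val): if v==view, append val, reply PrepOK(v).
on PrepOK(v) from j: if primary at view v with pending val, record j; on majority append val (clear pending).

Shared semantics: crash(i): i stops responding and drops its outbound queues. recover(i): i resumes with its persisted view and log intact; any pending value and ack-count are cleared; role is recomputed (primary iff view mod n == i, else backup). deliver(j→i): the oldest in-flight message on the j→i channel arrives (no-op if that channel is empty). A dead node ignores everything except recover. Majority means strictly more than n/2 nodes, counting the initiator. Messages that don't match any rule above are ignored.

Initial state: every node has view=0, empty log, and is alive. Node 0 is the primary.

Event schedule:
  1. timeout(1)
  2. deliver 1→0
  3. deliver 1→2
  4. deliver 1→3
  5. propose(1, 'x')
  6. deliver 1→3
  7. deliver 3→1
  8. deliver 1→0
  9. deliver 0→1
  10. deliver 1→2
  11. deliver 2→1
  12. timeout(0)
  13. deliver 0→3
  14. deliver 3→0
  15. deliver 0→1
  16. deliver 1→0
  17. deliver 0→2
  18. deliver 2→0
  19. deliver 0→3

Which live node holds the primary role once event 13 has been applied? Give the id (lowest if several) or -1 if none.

1

e1 timeout(1): 1[prim,v=1,-]
e2 deliver 1→0: 0[back,v=1,-]
e3 deliver 1→2: 2[back,v=1,-]
e4 deliver 1→3: 3[back,v=1,-]
e5 propose(1,'x'): ·
e6 deliver 1→3: 3[back,v=1,x]
e7 deliver 3→1: ·
e8 deliver 1→0: 0[back,v=1,x]
e9 deliver 0→1: 1[prim,v=1,x]
e10 deliver 1→2: 2[back,v=1,x]
e11 deliver 2→1: ·
e12 timeout(0): 0[back,v=2,x]
e13 deliver 0→3: 3[back,v=2,x]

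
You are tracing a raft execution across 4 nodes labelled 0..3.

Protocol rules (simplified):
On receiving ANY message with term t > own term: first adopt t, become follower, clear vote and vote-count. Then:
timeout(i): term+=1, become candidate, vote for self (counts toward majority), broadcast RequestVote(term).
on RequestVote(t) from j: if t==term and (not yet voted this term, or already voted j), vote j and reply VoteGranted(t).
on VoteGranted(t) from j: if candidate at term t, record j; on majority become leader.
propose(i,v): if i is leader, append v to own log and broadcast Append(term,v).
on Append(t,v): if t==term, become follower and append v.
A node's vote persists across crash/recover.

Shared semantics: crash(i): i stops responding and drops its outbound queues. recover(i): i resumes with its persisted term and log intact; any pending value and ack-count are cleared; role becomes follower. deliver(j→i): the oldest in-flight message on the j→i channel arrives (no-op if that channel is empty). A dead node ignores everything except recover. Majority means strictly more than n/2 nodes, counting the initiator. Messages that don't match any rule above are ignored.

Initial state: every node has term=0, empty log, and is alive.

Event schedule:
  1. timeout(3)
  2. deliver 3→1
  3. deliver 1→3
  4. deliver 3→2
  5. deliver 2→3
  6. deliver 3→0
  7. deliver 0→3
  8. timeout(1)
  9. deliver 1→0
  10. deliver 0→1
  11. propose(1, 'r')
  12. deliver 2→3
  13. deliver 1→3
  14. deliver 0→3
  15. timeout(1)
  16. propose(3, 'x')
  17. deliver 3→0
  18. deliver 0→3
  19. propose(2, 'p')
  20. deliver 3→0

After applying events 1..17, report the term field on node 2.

step 1 timeout(3): 3={cand,t=1,log=-}
step 2 deliver 3→1: 1={foll,t=1,log=-}
step 3 deliver 1→3: —
step 4 deliver 3→2: 2={foll,t=1,log=-}
step 5 deliver 2→3: 3={lead,t=1,log=-}
step 6 deliver 3→0: 0={foll,t=1,log=-}
step 7 deliver 0→3: —
step 8 timeout(1): 1={cand,t=2,log=-}
step 9 deliver 1→0: 0={foll,t=2,log=-}
step 10 deliver 0→1: —
step 11 propose(1,'r'): —
step 12 deliver 2→3: —
step 13 deliver 1→3: 3={foll,t=2,log=-}
step 14 deliver 0→3: —
step 15 timeout(1): 1={cand,t=3,log=-}
step 16 propose(3,'x'): —
step 17 deliver 3→0: —

1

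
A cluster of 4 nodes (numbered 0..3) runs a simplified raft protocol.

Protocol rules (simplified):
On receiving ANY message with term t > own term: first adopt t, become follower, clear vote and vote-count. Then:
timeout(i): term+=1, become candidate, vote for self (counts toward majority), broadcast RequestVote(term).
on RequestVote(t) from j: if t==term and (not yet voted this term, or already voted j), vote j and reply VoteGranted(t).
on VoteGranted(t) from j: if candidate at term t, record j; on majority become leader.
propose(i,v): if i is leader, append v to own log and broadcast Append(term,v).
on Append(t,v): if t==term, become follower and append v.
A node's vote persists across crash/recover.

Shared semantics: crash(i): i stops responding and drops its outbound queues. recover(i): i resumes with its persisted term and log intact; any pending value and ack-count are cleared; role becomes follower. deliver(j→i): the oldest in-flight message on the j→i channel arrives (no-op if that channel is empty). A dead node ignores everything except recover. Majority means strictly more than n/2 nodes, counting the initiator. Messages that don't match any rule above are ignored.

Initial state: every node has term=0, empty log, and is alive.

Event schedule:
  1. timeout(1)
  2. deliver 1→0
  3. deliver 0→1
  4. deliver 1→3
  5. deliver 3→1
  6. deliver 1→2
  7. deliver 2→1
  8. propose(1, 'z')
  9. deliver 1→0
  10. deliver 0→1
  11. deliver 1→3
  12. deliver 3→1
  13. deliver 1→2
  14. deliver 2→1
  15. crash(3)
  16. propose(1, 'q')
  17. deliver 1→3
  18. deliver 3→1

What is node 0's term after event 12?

1. timeout(1):  <1:cand t1 ->
2. deliver 1→0:  <0:foll t1 ->
3. deliver 0→1:  nop
4. deliver 1→3:  <3:foll t1 ->
5. deliver 3→1:  <1:lead t1 ->
6. deliver 1→2:  <2:foll t1 ->
7. deliver 2→1:  nop
8. propose(1,'z'):  <1:lead t1 z>
9. deliver 1→0:  <0:foll t1 z>
10. deliver 0→1:  nop
11. deliver 1→3:  <3:foll t1 z>
12. deliver 3→1:  nop

1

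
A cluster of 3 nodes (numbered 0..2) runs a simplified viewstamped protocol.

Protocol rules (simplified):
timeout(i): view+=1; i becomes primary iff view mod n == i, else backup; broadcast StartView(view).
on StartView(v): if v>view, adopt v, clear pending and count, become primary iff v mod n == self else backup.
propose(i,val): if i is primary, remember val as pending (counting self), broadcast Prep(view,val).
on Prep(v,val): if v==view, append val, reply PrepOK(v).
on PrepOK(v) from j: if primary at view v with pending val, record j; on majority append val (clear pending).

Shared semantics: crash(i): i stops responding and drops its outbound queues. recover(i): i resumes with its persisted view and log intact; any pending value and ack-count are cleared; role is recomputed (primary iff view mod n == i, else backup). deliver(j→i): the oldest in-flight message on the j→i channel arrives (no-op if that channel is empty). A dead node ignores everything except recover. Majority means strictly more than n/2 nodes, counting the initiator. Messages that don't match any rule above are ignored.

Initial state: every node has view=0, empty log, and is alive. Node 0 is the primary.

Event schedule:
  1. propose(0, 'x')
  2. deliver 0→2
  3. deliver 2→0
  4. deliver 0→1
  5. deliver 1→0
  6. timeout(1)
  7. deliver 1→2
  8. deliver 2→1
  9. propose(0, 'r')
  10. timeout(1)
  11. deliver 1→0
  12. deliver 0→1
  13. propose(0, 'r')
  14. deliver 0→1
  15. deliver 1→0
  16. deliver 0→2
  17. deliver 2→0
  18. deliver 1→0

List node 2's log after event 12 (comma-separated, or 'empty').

after 1 — propose(0,'x'): ·
after 2 — deliver 0→2: n2:back/v0/[x]
after 3 — deliver 2→0: n0:prim/v0/[x]
after 4 — deliver 0→1: n1:back/v0/[x]
after 5 — deliver 1→0: ·
after 6 — timeout(1): n1:prim/v1/[x]
after 7 — deliver 1→2: n2:back/v1/[x]
after 8 — deliver 2→1: ·
after 9 — propose(0,'r'): ·
after 10 — timeout(1): n1:back/v2/[x]
after 11 — deliver 1→0: n0:back/v1/[x]
after 12 — deliver 0→1: ·

x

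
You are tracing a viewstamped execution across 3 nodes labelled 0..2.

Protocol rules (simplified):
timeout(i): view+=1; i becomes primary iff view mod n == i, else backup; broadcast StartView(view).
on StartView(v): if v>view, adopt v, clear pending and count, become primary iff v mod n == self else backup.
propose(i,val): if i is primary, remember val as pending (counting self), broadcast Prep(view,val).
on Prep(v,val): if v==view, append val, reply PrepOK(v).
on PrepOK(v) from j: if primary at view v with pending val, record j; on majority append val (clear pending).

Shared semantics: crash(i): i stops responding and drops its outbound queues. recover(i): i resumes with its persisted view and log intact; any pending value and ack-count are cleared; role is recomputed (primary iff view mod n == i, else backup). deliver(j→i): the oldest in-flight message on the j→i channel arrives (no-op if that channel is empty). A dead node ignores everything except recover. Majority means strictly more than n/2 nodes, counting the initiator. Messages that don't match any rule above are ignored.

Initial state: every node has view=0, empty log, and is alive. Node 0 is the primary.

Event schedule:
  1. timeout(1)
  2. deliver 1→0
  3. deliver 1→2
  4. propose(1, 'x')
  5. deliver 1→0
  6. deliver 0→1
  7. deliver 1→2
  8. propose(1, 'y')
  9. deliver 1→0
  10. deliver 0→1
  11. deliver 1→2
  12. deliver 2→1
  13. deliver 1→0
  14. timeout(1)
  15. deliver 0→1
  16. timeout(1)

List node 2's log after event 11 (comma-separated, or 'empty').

x,y

1. timeout(1):  <1:prim v1 ->
2. deliver 1→0:  <0:back v1 ->
3. deliver 1→2:  <2:back v1 ->
4. propose(1,'x'):  nop
5. deliver 1→0:  <0:back v1 x>
6. deliver 0→1:  <1:prim v1 x>
7. deliver 1→2:  <2:back v1 x>
8. propose(1,'y'):  nop
9. deliver 1→0:  <0:back v1 x,y>
10. deliver 0→1:  <1:prim v1 x,y>
11. deliver 1→2:  <2:back v1 x,y>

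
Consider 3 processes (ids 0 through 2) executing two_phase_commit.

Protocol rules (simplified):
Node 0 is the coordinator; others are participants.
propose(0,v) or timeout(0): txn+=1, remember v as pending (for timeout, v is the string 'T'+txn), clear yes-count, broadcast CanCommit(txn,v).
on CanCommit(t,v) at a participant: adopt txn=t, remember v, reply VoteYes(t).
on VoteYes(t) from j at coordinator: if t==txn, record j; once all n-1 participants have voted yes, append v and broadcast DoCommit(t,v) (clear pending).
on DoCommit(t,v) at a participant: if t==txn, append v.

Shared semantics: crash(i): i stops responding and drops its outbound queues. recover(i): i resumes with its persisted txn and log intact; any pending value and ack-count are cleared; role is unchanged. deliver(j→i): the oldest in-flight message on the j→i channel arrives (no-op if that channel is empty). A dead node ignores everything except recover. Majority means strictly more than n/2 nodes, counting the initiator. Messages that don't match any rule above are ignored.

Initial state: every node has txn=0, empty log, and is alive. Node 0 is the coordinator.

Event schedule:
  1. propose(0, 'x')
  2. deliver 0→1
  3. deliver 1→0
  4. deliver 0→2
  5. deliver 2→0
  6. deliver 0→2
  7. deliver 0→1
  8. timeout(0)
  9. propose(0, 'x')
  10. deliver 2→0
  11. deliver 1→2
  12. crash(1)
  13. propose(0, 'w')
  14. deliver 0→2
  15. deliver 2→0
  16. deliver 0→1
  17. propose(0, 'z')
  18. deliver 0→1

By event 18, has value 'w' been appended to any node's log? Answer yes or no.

no

e1 propose(0,'x'): 0[coor,t=1,-]
e2 deliver 0→1: 1[part,t=1,-]
e3 deliver 1→0: ·
e4 deliver 0→2: 2[part,t=1,-]
e5 deliver 2→0: 0[coor,t=1,x]
e6 deliver 0→2: 2[part,t=1,x]
e7 deliver 0→1: 1[part,t=1,x]
e8 timeout(0): 0[coor,t=2,x]
e9 propose(0,'x'): 0[coor,t=3,x]
e10 deliver 2→0: ·
e11 deliver 1→2: ·
e12 crash(1): 1[✗part,t=1,x]
e13 propose(0,'w'): 0[coor,t=4,x]
e14 deliver 0→2: 2[part,t=2,x]
e15 deliver 2→0: ·
e16 deliver 0→1: ·
e17 propose(0,'z'): 0[coor,t=5,x]
e18 deliver 0→1: ·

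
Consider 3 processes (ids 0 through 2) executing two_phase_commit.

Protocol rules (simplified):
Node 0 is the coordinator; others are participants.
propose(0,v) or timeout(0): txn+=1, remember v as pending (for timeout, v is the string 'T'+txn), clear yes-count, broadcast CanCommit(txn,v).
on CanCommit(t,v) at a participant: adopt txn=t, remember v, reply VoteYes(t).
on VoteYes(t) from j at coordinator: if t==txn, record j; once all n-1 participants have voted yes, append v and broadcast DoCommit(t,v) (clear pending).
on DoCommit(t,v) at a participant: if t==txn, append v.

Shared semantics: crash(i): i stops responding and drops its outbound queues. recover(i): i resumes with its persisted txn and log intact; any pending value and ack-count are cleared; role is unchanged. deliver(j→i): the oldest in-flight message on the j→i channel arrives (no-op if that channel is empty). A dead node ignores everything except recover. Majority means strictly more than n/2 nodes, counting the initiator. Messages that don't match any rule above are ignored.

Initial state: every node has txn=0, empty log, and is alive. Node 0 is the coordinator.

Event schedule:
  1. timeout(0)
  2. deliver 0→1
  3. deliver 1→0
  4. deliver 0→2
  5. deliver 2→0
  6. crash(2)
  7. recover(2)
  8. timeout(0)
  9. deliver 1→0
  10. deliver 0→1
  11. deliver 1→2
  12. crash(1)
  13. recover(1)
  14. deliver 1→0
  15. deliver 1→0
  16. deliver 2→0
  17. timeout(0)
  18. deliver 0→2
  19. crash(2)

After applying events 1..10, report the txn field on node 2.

step 1 timeout(0): 0={coor,t=1,log=-}
step 2 deliver 0→1: 1={part,t=1,log=-}
step 3 deliver 1→0: —
step 4 deliver 0→2: 2={part,t=1,log=-}
step 5 deliver 2→0: 0={coor,t=1,log=T1}
step 6 crash(2): 2={✗part,t=1,log=-}
step 7 recover(2): 2={part,t=1,log=-}
step 8 timeout(0): 0={coor,t=2,log=T1}
step 9 deliver 1→0: —
step 10 deliver 0→1: 1={part,t=1,log=T1}

1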